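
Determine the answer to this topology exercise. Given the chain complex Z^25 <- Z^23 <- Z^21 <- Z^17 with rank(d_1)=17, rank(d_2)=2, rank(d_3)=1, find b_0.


rank H_k = rank(ker d_k) - rank(im d_{k+1}).
rank(ker d_0) = rank(C_0) - rank(d_0) = 25 - 0 = 25.
rank(im d_{0+1}) = 17.
rank H_0 = 25 - 17 = 8

8


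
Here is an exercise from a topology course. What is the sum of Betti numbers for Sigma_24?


For Sigma_24: b_0 = 1, b_1 = 2g = 48, b_2 = 1.
Total = 1 + 48 + 1 = 50

50


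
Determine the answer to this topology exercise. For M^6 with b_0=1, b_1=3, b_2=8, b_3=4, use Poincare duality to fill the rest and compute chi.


By Poincare duality b_k = b_{6-k}, so full Betti numbers: b_0=1, b_1=3, b_2=8, b_3=4, b_4=8, b_5=3, b_6=1.
chi = sum (-1)^k b_k = 8

8


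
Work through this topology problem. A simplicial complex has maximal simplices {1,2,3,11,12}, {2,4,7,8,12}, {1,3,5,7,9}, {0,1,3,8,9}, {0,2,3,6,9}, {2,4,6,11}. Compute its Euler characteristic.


Enumerate all faces; f-vector: f_0=12, f_1=44, f_2=52, f_3=26, f_4=5.
chi = sum (-1)^k f_k = -1

-1


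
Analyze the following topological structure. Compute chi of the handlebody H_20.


A genus-g handlebody deformation retracts to a wedge of g circles.
chi(vee_g S^1) = 1 - g.
chi(H_20) = 1 - 20 = -19

-19


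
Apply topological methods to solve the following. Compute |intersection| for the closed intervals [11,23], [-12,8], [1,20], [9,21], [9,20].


Intersection = [max(a_i), min(b_i)] = [11, 8].
Since 11 > 8, the intersection is empty.
Length = 0

0


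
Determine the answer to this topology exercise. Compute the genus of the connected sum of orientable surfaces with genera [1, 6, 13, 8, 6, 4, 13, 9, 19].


Genus is additive under connected sum of orientable surfaces.
g = 1 + 6 + 13 + 8 + 6 + 4 + 13 + 9 + 19 = 79

79


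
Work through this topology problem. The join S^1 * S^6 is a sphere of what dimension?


Join of spheres: S^m * S^n = S^{m+n+1}.
dim = 1 + 6 + 1 = 8

8


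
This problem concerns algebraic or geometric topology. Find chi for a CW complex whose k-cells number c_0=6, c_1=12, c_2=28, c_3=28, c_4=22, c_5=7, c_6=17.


chi = sum_k (-1)^k c_k.
= (-1)^0*6 + (-1)^1*12 + (-1)^2*28 + (-1)^3*28 + (-1)^4*22 + (-1)^5*7 + (-1)^6*17
= (6) + (-12) + (28) + (-28) + (22) + (-7) + (17)
= 26

26


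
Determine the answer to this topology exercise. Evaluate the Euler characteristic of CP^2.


CP^2 has one cell in each even dimension 0, 2, ..., 2*2 (2+1 cells total).
All cells are even-dimensional, so chi = number of cells.
chi = 2 + 1 = 3

3


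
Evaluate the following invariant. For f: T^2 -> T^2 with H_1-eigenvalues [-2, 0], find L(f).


For a torus self-map: L(f) = det(I - A) where A acts on H_1.
L(f) = (1--2) * (1-0) = 3 * 1 = 3

3


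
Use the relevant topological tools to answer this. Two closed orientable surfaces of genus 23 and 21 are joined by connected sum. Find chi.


chi(Sigma_23) = 2 - 2*23 = -44
chi(Sigma_21) = 2 - 2*21 = -40
For surfaces: chi(A#B) = chi(A) + chi(B) - 2.
chi = -44 + -40 - 2 = -86

-86


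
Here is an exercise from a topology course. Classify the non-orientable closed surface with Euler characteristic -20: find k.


chi = 2 - k for closed non-orientable surfaces with k crosscaps.
-20 = 2 - k
k = 2 - (-20) = 22

22


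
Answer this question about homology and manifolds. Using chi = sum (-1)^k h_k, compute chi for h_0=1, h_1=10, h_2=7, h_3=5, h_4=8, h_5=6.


Handles of index k contribute (-1)^k to chi (same as CW cells).
chi = (1) + (-10) + (7) + (-5) + (8) + (-6) = -5

-5


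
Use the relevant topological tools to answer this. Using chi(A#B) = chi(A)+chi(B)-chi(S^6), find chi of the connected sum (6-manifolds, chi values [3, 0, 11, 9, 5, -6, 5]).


For n-manifolds: chi(A#B) = chi(A) + chi(B) - chi(S^6).
chi(S^6) = 1 + (-1)^6 = 2.
chi(#) = (sum chi_i) - (7-1)*chi(S^6) = 27 - 6*2 = 15

15


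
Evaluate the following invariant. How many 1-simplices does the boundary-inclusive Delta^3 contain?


Delta^3 has 3+1 vertices. A 1-face is a choice of 1+1 vertices.
f_1 = C(3+1, 1+1) = C(4,2) = 6

6


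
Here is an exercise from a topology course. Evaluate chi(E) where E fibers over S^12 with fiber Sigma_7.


chi(S^12) = 2 (n even), chi(Sigma_7) = 2 - 2*7 = -12.
chi(E) = 2 * (-12) = -24

-24


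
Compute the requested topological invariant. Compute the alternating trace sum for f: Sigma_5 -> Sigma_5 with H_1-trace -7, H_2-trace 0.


L(f) = tr(f_0*) - tr(f_1*) + tr(f_2*).
= 1 - (-7) + (0)
= 8

8


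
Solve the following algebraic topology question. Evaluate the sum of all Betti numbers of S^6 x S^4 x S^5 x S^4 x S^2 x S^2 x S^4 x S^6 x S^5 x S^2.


Total Betti number is multiplicative under products.
Each S^d (d>=1) has total Betti number 2.
There are 10 sphere factors.
Total = 2^10 = 1024

1024


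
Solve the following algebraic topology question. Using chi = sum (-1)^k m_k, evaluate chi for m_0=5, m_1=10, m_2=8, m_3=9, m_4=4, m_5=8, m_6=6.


Morse theory: chi(M) = sum_k (-1)^k m_k where m_k = #(index-k critical points).
= (5) + (-10) + (8) + (-9) + (4) + (-8) + (6) = -4

-4


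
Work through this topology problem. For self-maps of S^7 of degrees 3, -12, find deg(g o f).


Degree is multiplicative under composition: deg(g o f) = deg(g) * deg(f).
= -12 * 3 = -36

-36


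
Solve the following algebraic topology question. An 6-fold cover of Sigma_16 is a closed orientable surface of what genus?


For an n-sheeted cover: chi(E) = n * chi(B).
chi(Sigma_16) = 2 - 2*16 = -30.
chi(E) = 6 * (-30) = -180.
genus(E) = (2 - chi(E))/2 = (2 - (-180))/2 = 182/2 = 91

91


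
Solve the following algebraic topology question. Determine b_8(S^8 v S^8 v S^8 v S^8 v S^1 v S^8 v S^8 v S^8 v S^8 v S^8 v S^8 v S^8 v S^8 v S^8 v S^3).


For a wedge of spheres, H_k (k>0) is free on one generator per sphere of dimension k.
Spheres of dimension 8: count = 13.
b_8 = 13

13


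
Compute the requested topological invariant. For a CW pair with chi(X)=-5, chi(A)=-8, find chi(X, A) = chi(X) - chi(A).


Relative Euler characteristic: chi(X, A) = chi(X) - chi(A).
= -5 - (-8) = 3

3


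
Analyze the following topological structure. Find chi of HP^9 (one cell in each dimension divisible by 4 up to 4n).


HP^9 has one cell in each dimension 0, 4, ..., 4*9 (9+1 cells, all even-dim).
chi = 9 + 1 = 10

10


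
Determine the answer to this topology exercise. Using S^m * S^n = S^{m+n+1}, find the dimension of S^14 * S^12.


Join of spheres: S^m * S^n = S^{m+n+1}.
dim = 14 + 12 + 1 = 27

27


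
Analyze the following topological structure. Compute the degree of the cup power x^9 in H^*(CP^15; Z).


|x| = 2 in H^*(CP^n).
|x^9| = 9 * |x| = 9 * 2 = 18

18


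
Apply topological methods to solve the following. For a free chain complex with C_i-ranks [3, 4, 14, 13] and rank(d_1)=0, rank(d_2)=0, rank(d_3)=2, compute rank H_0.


rank H_k = rank(ker d_k) - rank(im d_{k+1}).
rank(ker d_0) = rank(C_0) - rank(d_0) = 3 - 0 = 3.
rank(im d_{0+1}) = 0.
rank H_0 = 3 - 0 = 3

3


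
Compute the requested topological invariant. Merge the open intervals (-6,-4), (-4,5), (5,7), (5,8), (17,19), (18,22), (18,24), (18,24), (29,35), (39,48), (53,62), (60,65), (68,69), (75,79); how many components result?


Sort and merge overlapping open intervals.
Merged: (-6,-4), (-4,5), (5,8), (17,24), (29,35), (39,48), (53,65), (68,69), (75,79).
Number of components = 9

9


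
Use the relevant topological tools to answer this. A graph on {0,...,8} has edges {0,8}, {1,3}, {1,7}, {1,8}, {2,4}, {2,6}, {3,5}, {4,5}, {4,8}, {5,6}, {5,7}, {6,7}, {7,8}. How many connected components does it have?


Run DFS/union-find over 9 vertices.
V = 9, E = 13.
Number of components = 1

1


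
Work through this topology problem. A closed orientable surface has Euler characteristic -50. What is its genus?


chi = 2 - 2g for closed orientable surfaces.
-50 = 2 - 2g
2g = 2 - (-50) = 52
g = 26

26


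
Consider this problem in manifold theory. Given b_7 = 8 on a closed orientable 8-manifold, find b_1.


Poincare duality for closed orientable n-manifolds: b_k = b_{n-k}.
Here n = 8, so b_1 = b_7 = 8

8


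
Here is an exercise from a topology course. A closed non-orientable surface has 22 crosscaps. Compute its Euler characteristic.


For a non-orientable closed surface with k crosscaps: chi = 2 - k.
Here k = 22.
chi = 2 - 22 = -20

-20


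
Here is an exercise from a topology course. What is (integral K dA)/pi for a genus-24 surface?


Gauss-Bonnet: integral K dA = 2*pi*chi(M).
chi(Sigma_24) = 2 - 2*24 = -46.
(integral K dA)/pi = 2*chi = 2*(-46) = -92

-92


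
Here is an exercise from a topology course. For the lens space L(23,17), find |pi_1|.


pi_1(L(p,q)) = Z/pZ for any q coprime to p.
|pi_1(L(23,17))| = 23

23


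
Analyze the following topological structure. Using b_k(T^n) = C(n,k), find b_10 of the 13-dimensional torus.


By the Kunneth formula, b_k(T^n) = C(n,k).
b_10(T^13) = C(13,10).
C(13,10) = 13!/(10!*3!) = 286

286


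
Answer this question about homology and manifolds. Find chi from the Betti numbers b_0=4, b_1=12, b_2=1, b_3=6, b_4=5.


chi = sum_k (-1)^k b_k.
= (4) + (-12) + (1) + (-6) + (5)
= -8

-8


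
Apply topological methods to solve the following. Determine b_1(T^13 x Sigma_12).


pi_1(A x B) = pi_1(A) x pi_1(B); rank of abelianization = b_1.
b_1(T^13) = 13, b_1(Sigma_12) = 2*12 = 24.
b_1(product) = 13 + 24 = 37

37


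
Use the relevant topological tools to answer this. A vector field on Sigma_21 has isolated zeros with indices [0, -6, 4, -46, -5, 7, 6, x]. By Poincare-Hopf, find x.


Poincare-Hopf: sum of indices = chi(M).
chi(Sigma_21) = 2 - 2*21 = -40.
Sum of known indices = -40.
x = chi - (sum known) = -40 - (-40) = 0

0


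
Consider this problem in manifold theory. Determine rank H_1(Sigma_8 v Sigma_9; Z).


For a wedge: H_1(A v B) = H_1(A) + H_1(B).
b_1(Sigma_8) = 16, b_1(Sigma_9) = 18.
b_1 = 16 + 18 = 34

34


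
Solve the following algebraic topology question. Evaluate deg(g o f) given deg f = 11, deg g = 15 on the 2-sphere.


Degree is multiplicative under composition: deg(g o f) = deg(g) * deg(f).
= 15 * 11 = 165

165


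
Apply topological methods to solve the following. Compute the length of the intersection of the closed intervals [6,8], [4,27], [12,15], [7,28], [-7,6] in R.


Intersection = [max(a_i), min(b_i)] = [12, 6].
Since 12 > 6, the intersection is empty.
Length = 0

0


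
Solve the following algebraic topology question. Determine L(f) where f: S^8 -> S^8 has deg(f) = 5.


On S^8: L(f) = tr(f_0*) + (-1)^8 tr(f_8*) = 1 + (-1)^8 * deg(f).
L(f) = 1 + (-1)^8 * 5 = 1 + 5 = 6

6


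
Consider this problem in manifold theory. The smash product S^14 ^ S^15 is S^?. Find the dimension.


S^m ^ S^n = S^{m+n}.
k = 14 + 15 = 29

29


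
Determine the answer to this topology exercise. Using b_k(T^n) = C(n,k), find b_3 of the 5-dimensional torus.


By the Kunneth formula, b_k(T^n) = C(n,k).
b_3(T^5) = C(5,3).
C(5,3) = 5!/(3!*2!) = 10

10


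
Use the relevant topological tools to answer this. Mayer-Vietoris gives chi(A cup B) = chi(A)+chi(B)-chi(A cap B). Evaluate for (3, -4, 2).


chi(A cup B) = chi(A) + chi(B) - chi(A cap B)
= 3 + (-4) - (2)
= -3

-3


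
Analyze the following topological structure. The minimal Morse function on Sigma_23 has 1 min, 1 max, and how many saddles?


A perfect Morse function has m_k = b_k.
For Sigma_23: b_0=1, b_1=2g=46, b_2=1.
Saddles m_1 = 2g = 46

46


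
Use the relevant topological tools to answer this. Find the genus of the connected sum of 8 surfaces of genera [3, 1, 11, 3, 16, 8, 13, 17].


Genus is additive under connected sum of orientable surfaces.
g = 3 + 1 + 11 + 3 + 16 + 8 + 13 + 17 = 72

72


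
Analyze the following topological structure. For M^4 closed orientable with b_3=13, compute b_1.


Poincare duality for closed orientable n-manifolds: b_k = b_{n-k}.
Here n = 4, so b_1 = b_3 = 13

13


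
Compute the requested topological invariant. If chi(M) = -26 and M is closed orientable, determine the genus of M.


chi = 2 - 2g for closed orientable surfaces.
-26 = 2 - 2g
2g = 2 - (-26) = 28
g = 14

14


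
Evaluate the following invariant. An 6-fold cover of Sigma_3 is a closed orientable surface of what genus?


For an n-sheeted cover: chi(E) = n * chi(B).
chi(Sigma_3) = 2 - 2*3 = -4.
chi(E) = 6 * (-4) = -24.
genus(E) = (2 - chi(E))/2 = (2 - (-24))/2 = 26/2 = 13

13


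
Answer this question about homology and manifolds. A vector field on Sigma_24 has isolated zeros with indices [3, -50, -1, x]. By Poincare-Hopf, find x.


Poincare-Hopf: sum of indices = chi(M).
chi(Sigma_24) = 2 - 2*24 = -46.
Sum of known indices = -48.
x = chi - (sum known) = -46 - (-48) = 2

2


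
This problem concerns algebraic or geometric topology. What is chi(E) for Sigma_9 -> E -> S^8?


chi(S^8) = 2 (n even), chi(Sigma_9) = 2 - 2*9 = -16.
chi(E) = 2 * (-16) = -32

-32


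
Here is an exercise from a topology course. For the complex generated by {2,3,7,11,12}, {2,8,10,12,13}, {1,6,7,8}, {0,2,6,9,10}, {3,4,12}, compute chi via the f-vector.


Enumerate all faces; f-vector: f_0=13, f_1=36, f_2=35, f_3=16, f_4=3.
chi = sum (-1)^k f_k = -1

-1


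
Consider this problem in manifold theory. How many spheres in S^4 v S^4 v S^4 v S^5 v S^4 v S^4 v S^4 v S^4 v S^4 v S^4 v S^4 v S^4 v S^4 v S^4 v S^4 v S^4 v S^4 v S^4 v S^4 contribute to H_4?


For a wedge of spheres, H_k (k>0) is free on one generator per sphere of dimension k.
Spheres of dimension 4: count = 18.
b_4 = 18

18


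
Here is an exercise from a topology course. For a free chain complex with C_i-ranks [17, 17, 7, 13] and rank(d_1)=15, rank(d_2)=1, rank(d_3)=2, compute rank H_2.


rank H_k = rank(ker d_k) - rank(im d_{k+1}).
rank(ker d_2) = rank(C_2) - rank(d_2) = 7 - 1 = 6.
rank(im d_{2+1}) = 2.
rank H_2 = 6 - 2 = 4

4


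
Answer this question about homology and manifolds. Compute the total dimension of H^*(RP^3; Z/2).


H^k(RP^3; Z/2) = Z/2 for each 0 <= k <= 3.
Total dimension = 3 + 1 = 4

4


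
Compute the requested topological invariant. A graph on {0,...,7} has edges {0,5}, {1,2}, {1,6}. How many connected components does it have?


Run DFS/union-find over 8 vertices.
V = 8, E = 3.
Number of components = 5

5


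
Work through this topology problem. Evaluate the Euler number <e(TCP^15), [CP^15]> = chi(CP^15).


For any closed oriented manifold, <e(TM),[M]> = chi(M).
chi(CP^15) = 15+1 = 16

16


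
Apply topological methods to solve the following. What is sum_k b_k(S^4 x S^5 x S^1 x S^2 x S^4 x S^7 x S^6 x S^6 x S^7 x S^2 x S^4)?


Total Betti number is multiplicative under products.
Each S^d (d>=1) has total Betti number 2.
There are 11 sphere factors.
Total = 2^11 = 2048

2048


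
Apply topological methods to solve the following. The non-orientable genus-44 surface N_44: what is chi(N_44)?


For a non-orientable closed surface with k crosscaps: chi = 2 - k.
Here k = 44.
chi = 2 - 44 = -42

-42


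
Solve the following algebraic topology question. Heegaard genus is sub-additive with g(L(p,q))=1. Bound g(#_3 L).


Heegaard genus satisfies g(A#B) <= g(A) + g(B).
Each lens space has g = 1.
Upper bound: 3 * 1 = 3

3


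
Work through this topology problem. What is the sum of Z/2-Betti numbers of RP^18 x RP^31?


dim H^*(RP^n; Z/2) = n+1 (one Z/2 in each degree 0..n).
Total Betti number is multiplicative.
Total = (18+1) * (31+1) = 19 * 32 = 608

608


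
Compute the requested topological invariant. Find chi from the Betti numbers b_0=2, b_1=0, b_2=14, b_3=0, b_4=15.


chi = sum_k (-1)^k b_k.
= (2) + (0) + (14) + (0) + (15)
= 31

31


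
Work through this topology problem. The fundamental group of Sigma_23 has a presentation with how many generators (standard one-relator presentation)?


Standard presentation: pi_1(Sigma_g) = <a_1,b_1,...,a_g,b_g | [a_1,b_1]...[a_g,b_g] = 1>.
Number of generators = 2g = 2*23 = 46

46


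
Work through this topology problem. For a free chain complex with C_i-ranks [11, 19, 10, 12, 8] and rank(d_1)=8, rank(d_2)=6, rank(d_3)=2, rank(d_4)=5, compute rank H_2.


rank H_k = rank(ker d_k) - rank(im d_{k+1}).
rank(ker d_2) = rank(C_2) - rank(d_2) = 10 - 6 = 4.
rank(im d_{2+1}) = 2.
rank H_2 = 4 - 2 = 2

2


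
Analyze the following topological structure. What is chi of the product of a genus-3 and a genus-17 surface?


chi(Sigma_3) = 2 - 2*3 = -4
chi(Sigma_17) = 2 - 2*17 = -32
chi(product) = (-4) * (-32) = 128

128


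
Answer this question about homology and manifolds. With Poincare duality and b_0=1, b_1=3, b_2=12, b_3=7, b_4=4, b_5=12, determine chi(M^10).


By Poincare duality b_k = b_{10-k}, so full Betti numbers: b_0=1, b_1=3, b_2=12, b_3=7, b_4=4, b_5=12, b_6=4, b_7=7, b_8=12, b_9=3, b_10=1.
chi = sum (-1)^k b_k = 2

2


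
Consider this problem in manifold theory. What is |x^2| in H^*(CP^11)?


|x| = 2 in H^*(CP^n).
|x^2| = 2 * |x| = 2 * 2 = 4

4


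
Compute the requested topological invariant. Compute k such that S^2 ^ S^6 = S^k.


S^m ^ S^n = S^{m+n}.
k = 2 + 6 = 8

8


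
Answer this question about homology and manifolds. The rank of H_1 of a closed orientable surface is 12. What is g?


For a closed orientable surface: b_1 = 2g.
12 = 2g
g = 12 / 2 = 6

6


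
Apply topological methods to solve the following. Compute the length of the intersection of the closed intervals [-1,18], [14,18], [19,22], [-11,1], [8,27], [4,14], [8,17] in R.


Intersection = [max(a_i), min(b_i)] = [19, 1].
Since 19 > 1, the intersection is empty.
Length = 0

0


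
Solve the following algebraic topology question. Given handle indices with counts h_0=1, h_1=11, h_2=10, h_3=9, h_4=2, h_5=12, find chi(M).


Handles of index k contribute (-1)^k to chi (same as CW cells).
chi = (1) + (-11) + (10) + (-9) + (2) + (-12) = -19

-19


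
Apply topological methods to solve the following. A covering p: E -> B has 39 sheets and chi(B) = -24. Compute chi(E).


For a finite covering: chi(E) = (number of sheets) * chi(B).
chi(E) = 39 * (-24) = -936

-936


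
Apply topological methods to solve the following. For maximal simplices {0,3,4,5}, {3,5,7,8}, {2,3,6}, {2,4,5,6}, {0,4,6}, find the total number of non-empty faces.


Each maximal simplex on m vertices has 2^m - 1 nonempty faces.
Take the union (dedupe shared faces).
Total distinct faces = 44

44


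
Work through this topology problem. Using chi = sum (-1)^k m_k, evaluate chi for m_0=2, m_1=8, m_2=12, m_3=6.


Morse theory: chi(M) = sum_k (-1)^k m_k where m_k = #(index-k critical points).
= (2) + (-8) + (12) + (-6) = 0

0


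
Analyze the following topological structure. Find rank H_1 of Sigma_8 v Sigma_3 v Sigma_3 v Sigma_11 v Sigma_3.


For a wedge X v Y: reduced H_k(X v Y) = H_k(X) + H_k(Y).
Each Sigma_g contributes b_1 = 2g.
b_1 = 16 + 6 + 6 + 22 + 6 = 56

56


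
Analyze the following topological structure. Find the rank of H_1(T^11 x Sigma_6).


pi_1(A x B) = pi_1(A) x pi_1(B); rank of abelianization = b_1.
b_1(T^11) = 11, b_1(Sigma_6) = 2*6 = 12.
b_1(product) = 11 + 12 = 23

23


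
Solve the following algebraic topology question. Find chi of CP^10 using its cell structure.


CP^10 has one cell in each even dimension 0, 2, ..., 2*10 (10+1 cells total).
All cells are even-dimensional, so chi = number of cells.
chi = 10 + 1 = 11

11


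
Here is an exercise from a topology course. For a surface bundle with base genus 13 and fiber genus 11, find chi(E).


For a fiber bundle F -> E -> B (with CW structure): chi(E) = chi(B) * chi(F).
chi(Sigma_13) = -24, chi(Sigma_11) = -20.
chi(E) = (-24) * (-20) = 480

480


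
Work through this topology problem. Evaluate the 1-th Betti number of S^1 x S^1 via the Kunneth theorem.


Each S^d has Poincare polynomial 1 + t^d.
The product S^1 x S^1 has Poincare polynomial prod(1+t^d_i).
Expanding: b_0=1, b_1=2, b_2=1.
b_1 = 2

2


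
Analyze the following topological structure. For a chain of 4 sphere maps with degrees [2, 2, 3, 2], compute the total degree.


Degree is multiplicative: deg(composition) = product of degrees.
= (2) * (2) * (3) * (2) = 24

24


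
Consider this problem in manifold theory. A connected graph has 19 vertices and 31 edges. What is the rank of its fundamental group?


For a connected graph: rank(pi_1) = b_1 = E - V + 1 = 1 - chi.
chi = V - E = 19 - 31 = -12.
rank = 1 - (-12) = 31 - 19 + 1 = 13

13


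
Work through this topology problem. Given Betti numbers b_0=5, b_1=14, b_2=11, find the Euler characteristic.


chi = sum_k (-1)^k b_k.
= (5) + (-14) + (11)
= 2

2


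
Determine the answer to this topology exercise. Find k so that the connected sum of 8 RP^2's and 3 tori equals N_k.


Since a >= 1, the sum is non-orientable; each T^2 can be replaced by RP^2 # RP^2 (since T^2#RP^2 = 3RP^2).
Total crosscaps k = 8 + 2*3 = 14.
Check via chi: chi = 8*1 + 3*0 - (8+3-1)*2 = -12 = 2 - k = -12. Consistent.

14


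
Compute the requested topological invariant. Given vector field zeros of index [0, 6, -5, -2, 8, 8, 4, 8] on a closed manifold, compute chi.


Poincare-Hopf: chi(M) = sum of indices of zeros.
chi = (0) + (6) + (-5) + (-2) + (8) + (8) + (4) + (8) = 27

27


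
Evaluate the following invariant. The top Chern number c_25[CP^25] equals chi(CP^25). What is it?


For any closed oriented manifold, <e(TM),[M]> = chi(M).
chi(CP^25) = 25+1 = 26

26


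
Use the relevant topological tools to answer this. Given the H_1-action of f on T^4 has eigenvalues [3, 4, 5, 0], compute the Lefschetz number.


For a torus self-map: L(f) = det(I - A) where A acts on H_1.
L(f) = (1-3) * (1-4) * (1-5) * (1-0) = -2 * -3 * -4 * 1 = -24

-24


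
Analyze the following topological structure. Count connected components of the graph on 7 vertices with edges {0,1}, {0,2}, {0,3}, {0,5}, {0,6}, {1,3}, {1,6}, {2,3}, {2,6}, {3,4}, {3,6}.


Run DFS/union-find over 7 vertices.
V = 7, E = 11.
Number of components = 1

1


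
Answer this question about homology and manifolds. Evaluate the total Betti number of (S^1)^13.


b_k(T^13) = C(13,k), so the sum over k is sum_k C(13,k) = 2^13.
Total = 2^13 = 8192

8192


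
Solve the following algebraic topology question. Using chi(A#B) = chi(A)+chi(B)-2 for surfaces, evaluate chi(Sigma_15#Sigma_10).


chi(Sigma_15) = 2 - 2*15 = -28
chi(Sigma_10) = 2 - 2*10 = -18
For surfaces: chi(A#B) = chi(A) + chi(B) - 2.
chi = -28 + -18 - 2 = -48

-48


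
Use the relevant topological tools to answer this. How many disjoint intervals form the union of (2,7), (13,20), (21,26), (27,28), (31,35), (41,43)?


Sort and merge overlapping open intervals.
Merged: (2,7), (13,20), (21,26), (27,28), (31,35), (41,43).
Number of components = 6

6


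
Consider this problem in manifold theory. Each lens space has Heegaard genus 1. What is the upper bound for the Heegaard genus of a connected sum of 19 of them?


Heegaard genus satisfies g(A#B) <= g(A) + g(B).
Each lens space has g = 1.
Upper bound: 19 * 1 = 19

19


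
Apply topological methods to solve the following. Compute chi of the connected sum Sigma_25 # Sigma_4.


chi(Sigma_25) = 2 - 2*25 = -48
chi(Sigma_4) = 2 - 2*4 = -6
For surfaces: chi(A#B) = chi(A) + chi(B) - 2.
chi = -48 + -6 - 2 = -56

-56


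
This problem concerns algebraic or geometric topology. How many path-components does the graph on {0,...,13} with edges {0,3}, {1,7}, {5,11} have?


Run DFS/union-find over 14 vertices.
V = 14, E = 3.
Number of components = 11

11


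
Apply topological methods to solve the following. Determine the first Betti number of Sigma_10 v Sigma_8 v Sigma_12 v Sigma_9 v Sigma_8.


For a wedge X v Y: reduced H_k(X v Y) = H_k(X) + H_k(Y).
Each Sigma_g contributes b_1 = 2g.
b_1 = 20 + 16 + 24 + 18 + 16 = 94

94


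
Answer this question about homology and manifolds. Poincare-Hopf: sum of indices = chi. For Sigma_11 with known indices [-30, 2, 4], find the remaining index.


Poincare-Hopf: sum of indices = chi(M).
chi(Sigma_11) = 2 - 2*11 = -20.
Sum of known indices = -24.
x = chi - (sum known) = -20 - (-24) = 4

4


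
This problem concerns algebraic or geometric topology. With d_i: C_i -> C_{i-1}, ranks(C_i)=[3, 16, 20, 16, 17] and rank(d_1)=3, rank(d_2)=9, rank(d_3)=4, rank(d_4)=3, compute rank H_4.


rank H_k = rank(ker d_k) - rank(im d_{k+1}).
rank(ker d_4) = rank(C_4) - rank(d_4) = 17 - 3 = 14.
rank(im d_{4+1}) = 0.
rank H_4 = 14 - 0 = 14

14


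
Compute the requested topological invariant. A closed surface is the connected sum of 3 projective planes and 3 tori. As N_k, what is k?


Since a >= 1, the sum is non-orientable; each T^2 can be replaced by RP^2 # RP^2 (since T^2#RP^2 = 3RP^2).
Total crosscaps k = 3 + 2*3 = 9.
Check via chi: chi = 3*1 + 3*0 - (3+3-1)*2 = -7 = 2 - k = -7. Consistent.

9


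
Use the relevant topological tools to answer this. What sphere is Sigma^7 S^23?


Each suspension raises dimension by 1: Sigma S^n = S^{n+1}.
Sigma^7 S^23 = S^{23+7} = S^30

30


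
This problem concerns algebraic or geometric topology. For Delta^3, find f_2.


Delta^3 has 3+1 vertices. A 2-face is a choice of 2+1 vertices.
f_2 = C(3+1, 2+1) = C(4,3) = 4

4


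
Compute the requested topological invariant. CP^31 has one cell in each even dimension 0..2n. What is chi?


CP^31 has one cell in each even dimension 0, 2, ..., 2*31 (31+1 cells total).
All cells are even-dimensional, so chi = number of cells.
chi = 31 + 1 = 32

32


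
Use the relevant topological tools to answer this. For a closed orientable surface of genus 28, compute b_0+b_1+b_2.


For Sigma_28: b_0 = 1, b_1 = 2g = 56, b_2 = 1.
Total = 1 + 56 + 1 = 58

58


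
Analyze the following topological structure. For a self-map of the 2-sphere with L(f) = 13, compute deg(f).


L(f) = 1 + (-1)^2 deg(f) on S^2.
13 = 1 + (-1)^2 * deg(f)
(-1)^2 * deg(f) = 12
deg(f) = 12

12


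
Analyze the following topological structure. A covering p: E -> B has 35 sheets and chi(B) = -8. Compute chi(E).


For a finite covering: chi(E) = (number of sheets) * chi(B).
chi(E) = 35 * (-8) = -280

-280


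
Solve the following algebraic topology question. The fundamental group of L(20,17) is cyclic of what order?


pi_1(L(p,q)) = Z/pZ for any q coprime to p.
|pi_1(L(20,17))| = 20

20


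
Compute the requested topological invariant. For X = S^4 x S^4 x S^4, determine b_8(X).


Each S^d has Poincare polynomial 1 + t^d.
The product S^4 x S^4 x S^4 has Poincare polynomial prod(1+t^d_i).
Expanding: b_0=1, b_4=3, b_8=3, b_12=1.
b_8 = 3

3


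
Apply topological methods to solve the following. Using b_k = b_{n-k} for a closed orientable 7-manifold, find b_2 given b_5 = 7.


Poincare duality for closed orientable n-manifolds: b_k = b_{n-k}.
Here n = 7, so b_2 = b_5 = 7

7


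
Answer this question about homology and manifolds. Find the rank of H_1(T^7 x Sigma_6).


pi_1(A x B) = pi_1(A) x pi_1(B); rank of abelianization = b_1.
b_1(T^7) = 7, b_1(Sigma_6) = 2*6 = 12.
b_1(product) = 7 + 12 = 19

19


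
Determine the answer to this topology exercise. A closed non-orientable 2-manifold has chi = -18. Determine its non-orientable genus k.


chi = 2 - k for closed non-orientable surfaces with k crosscaps.
-18 = 2 - k
k = 2 - (-18) = 20

20


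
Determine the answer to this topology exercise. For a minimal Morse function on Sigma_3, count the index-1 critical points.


A perfect Morse function has m_k = b_k.
For Sigma_3: b_0=1, b_1=2g=6, b_2=1.
Saddles m_1 = 2g = 6

6


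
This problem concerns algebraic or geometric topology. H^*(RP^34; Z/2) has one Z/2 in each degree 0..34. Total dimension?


H^k(RP^34; Z/2) = Z/2 for each 0 <= k <= 34.
Total dimension = 34 + 1 = 35

35


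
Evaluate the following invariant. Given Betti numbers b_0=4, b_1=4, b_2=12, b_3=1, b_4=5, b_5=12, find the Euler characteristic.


chi = sum_k (-1)^k b_k.
= (4) + (-4) + (12) + (-1) + (5) + (-12)
= 4

4


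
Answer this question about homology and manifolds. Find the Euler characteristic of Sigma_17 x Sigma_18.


chi(Sigma_17) = 2 - 2*17 = -32
chi(Sigma_18) = 2 - 2*18 = -34
chi(product) = (-32) * (-34) = 1088

1088


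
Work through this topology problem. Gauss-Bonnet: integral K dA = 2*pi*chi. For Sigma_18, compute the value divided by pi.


Gauss-Bonnet: integral K dA = 2*pi*chi(M).
chi(Sigma_18) = 2 - 2*18 = -34.
(integral K dA)/pi = 2*chi = 2*(-34) = -68

-68


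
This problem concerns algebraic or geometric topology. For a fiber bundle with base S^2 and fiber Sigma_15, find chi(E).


chi(S^2) = 2 (n even), chi(Sigma_15) = 2 - 2*15 = -28.
chi(E) = 2 * (-28) = -56

-56


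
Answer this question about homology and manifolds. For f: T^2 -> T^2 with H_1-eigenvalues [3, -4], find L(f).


For a torus self-map: L(f) = det(I - A) where A acts on H_1.
L(f) = (1-3) * (1--4) = -2 * 5 = -10

-10


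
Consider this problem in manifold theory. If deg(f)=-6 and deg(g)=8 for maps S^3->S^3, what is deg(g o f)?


Degree is multiplicative under composition: deg(g o f) = deg(g) * deg(f).
= 8 * -6 = -48

-48


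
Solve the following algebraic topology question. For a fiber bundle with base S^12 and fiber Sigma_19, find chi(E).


chi(S^12) = 2 (n even), chi(Sigma_19) = 2 - 2*19 = -36.
chi(E) = 2 * (-36) = -72

-72


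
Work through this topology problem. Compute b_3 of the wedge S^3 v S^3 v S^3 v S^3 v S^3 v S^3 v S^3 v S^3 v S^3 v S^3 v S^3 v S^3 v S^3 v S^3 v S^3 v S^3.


For a wedge of spheres, H_k (k>0) is free on one generator per sphere of dimension k.
Spheres of dimension 3: count = 16.
b_3 = 16

16


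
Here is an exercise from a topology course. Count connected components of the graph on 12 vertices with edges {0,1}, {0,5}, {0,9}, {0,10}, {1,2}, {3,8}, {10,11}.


Run DFS/union-find over 12 vertices.
V = 12, E = 7.
Number of components = 5

5


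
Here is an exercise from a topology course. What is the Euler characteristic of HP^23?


HP^23 has one cell in each dimension 0, 4, ..., 4*23 (23+1 cells, all even-dim).
chi = 23 + 1 = 24

24


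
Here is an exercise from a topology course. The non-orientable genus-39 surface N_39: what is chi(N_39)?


For a non-orientable closed surface with k crosscaps: chi = 2 - k.
Here k = 39.
chi = 2 - 39 = -37

-37


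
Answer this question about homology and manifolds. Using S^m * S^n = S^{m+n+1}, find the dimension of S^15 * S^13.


Join of spheres: S^m * S^n = S^{m+n+1}.
dim = 15 + 13 + 1 = 29

29


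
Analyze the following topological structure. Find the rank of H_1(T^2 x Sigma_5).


pi_1(A x B) = pi_1(A) x pi_1(B); rank of abelianization = b_1.
b_1(T^2) = 2, b_1(Sigma_5) = 2*5 = 10.
b_1(product) = 2 + 10 = 12

12


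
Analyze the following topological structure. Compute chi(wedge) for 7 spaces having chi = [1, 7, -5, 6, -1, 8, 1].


chi(A v B) = chi(A) + chi(B) - 1 (one point identified).
For 7 spaces: chi = (sum chi_i) - (7 - 1).
sum = 17; chi = 17 - 6 = 11

11


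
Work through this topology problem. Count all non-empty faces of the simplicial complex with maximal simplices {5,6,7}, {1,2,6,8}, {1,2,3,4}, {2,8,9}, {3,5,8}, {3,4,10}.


Each maximal simplex on m vertices has 2^m - 1 nonempty faces.
Take the union (dedupe shared faces).
Total distinct faces = 45

45


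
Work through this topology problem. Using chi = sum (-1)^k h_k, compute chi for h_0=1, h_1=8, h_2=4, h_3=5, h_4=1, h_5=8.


Handles of index k contribute (-1)^k to chi (same as CW cells).
chi = (1) + (-8) + (4) + (-5) + (1) + (-8) = -15

-15


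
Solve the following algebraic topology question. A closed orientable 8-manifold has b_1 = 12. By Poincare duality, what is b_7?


Poincare duality for closed orientable n-manifolds: b_k = b_{n-k}.
Here n = 8, so b_7 = b_1 = 12

12


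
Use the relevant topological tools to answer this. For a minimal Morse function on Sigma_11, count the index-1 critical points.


A perfect Morse function has m_k = b_k.
For Sigma_11: b_0=1, b_1=2g=22, b_2=1.
Saddles m_1 = 2g = 22

22


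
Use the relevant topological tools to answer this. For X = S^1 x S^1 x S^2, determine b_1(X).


Each S^d has Poincare polynomial 1 + t^d.
The product S^1 x S^1 x S^2 has Poincare polynomial prod(1+t^d_i).
Expanding: b_0=1, b_1=2, b_2=2, b_3=2, b_4=1.
b_1 = 2

2


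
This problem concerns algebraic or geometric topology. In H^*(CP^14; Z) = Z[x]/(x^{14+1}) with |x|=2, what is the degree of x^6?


|x| = 2 in H^*(CP^n).
|x^6| = 6 * |x| = 6 * 2 = 12

12


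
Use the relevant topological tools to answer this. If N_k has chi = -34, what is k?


chi = 2 - k for closed non-orientable surfaces with k crosscaps.
-34 = 2 - k
k = 2 - (-34) = 36

36


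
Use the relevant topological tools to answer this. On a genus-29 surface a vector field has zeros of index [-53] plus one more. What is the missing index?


Poincare-Hopf: sum of indices = chi(M).
chi(Sigma_29) = 2 - 2*29 = -56.
Sum of known indices = -53.
x = chi - (sum known) = -56 - (-53) = -3

-3


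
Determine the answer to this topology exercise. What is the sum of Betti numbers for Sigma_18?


For Sigma_18: b_0 = 1, b_1 = 2g = 36, b_2 = 1.
Total = 1 + 36 + 1 = 38

38


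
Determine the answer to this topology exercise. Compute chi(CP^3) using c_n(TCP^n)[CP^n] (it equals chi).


For any closed oriented manifold, <e(TM),[M]> = chi(M).
chi(CP^3) = 3+1 = 4

4


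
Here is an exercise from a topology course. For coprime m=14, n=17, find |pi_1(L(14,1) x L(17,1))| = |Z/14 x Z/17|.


pi_1(X x Y) = pi_1(X) x pi_1(Y).
pi_1(L(14,1)) = Z/14, pi_1(L(17,1)) = Z/17.
|Z/14 x Z/17| = 14 * 17 = 238

238


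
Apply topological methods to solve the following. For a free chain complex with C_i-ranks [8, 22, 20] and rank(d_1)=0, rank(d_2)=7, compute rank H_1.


rank H_k = rank(ker d_k) - rank(im d_{k+1}).
rank(ker d_1) = rank(C_1) - rank(d_1) = 22 - 0 = 22.
rank(im d_{1+1}) = 7.
rank H_1 = 22 - 7 = 15

15


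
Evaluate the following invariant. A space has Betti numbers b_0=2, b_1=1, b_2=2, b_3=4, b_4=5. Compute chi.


chi = sum_k (-1)^k b_k.
= (2) + (-1) + (2) + (-4) + (5)
= 4

4


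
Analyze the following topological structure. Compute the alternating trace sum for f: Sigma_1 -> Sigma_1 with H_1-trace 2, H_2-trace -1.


L(f) = tr(f_0*) - tr(f_1*) + tr(f_2*).
= 1 - (2) + (-1)
= -2

-2


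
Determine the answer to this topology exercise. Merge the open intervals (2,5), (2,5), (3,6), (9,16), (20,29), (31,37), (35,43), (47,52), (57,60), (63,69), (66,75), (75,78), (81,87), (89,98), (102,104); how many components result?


Sort and merge overlapping open intervals.
Merged: (2,6), (9,16), (20,29), (31,43), (47,52), (57,60), (63,75), (75,78), (81,87), (89,98), (102,104).
Number of components = 11

11


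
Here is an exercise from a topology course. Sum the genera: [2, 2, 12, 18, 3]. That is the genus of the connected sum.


Genus is additive under connected sum of orientable surfaces.
g = 2 + 2 + 12 + 18 + 3 = 37

37


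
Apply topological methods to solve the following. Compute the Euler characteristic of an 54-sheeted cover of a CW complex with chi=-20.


For a finite covering: chi(E) = (number of sheets) * chi(B).
chi(E) = 54 * (-20) = -1080

-1080


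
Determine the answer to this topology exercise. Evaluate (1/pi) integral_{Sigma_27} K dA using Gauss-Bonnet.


Gauss-Bonnet: integral K dA = 2*pi*chi(M).
chi(Sigma_27) = 2 - 2*27 = -52.
(integral K dA)/pi = 2*chi = 2*(-52) = -104

-104


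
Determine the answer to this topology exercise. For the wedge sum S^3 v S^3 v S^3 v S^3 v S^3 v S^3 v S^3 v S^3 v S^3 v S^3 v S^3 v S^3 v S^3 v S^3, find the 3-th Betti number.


For a wedge of spheres, H_k (k>0) is free on one generator per sphere of dimension k.
Spheres of dimension 3: count = 14.
b_3 = 14

14


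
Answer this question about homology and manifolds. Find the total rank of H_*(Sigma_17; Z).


For Sigma_17: b_0 = 1, b_1 = 2g = 34, b_2 = 1.
Total = 1 + 34 + 1 = 36

36


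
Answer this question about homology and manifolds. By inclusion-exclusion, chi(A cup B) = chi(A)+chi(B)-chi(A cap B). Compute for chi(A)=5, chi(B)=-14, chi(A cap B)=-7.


chi(A cup B) = chi(A) + chi(B) - chi(A cap B)
= 5 + (-14) - (-7)
= -2

-2


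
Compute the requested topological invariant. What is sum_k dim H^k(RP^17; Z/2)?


H^k(RP^17; Z/2) = Z/2 for each 0 <= k <= 17.
Total dimension = 17 + 1 = 18

18


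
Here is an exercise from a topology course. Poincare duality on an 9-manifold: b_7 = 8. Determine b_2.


Poincare duality for closed orientable n-manifolds: b_k = b_{n-k}.
Here n = 9, so b_2 = b_7 = 8

8


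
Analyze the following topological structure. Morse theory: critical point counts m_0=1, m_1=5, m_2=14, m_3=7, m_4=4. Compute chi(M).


Morse theory: chi(M) = sum_k (-1)^k m_k where m_k = #(index-k critical points).
= (1) + (-5) + (14) + (-7) + (4) = 7

7


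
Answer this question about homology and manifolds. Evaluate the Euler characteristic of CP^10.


CP^10 has one cell in each even dimension 0, 2, ..., 2*10 (10+1 cells total).
All cells are even-dimensional, so chi = number of cells.
chi = 10 + 1 = 11

11


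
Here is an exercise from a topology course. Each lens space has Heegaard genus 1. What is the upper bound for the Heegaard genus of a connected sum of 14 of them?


Heegaard genus satisfies g(A#B) <= g(A) + g(B).
Each lens space has g = 1.
Upper bound: 14 * 1 = 14

14


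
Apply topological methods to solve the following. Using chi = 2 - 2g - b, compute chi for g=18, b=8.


For a compact orientable surface with genus g and b boundary components: chi = 2 - 2g - b.
chi = 2 - 2*18 - 8 = 2 - 36 - 8 = -42

-42


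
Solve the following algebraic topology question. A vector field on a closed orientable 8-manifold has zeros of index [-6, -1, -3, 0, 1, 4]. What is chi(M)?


Poincare-Hopf: chi(M) = sum of indices of zeros.
chi = (-6) + (-1) + (-3) + (0) + (1) + (4) = -5

-5


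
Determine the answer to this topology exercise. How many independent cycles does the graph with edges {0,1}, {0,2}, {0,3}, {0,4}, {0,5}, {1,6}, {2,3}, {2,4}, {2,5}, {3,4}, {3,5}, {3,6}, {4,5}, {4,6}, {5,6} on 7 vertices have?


b_1 = E - V + (number of components).
E = 15, V = 7, components = 1.
b_1 = 15 - 7 + 1 = 9

9


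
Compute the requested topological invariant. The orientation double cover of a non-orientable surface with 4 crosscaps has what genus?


chi(N_4) = 2 - 4 = -2.
Double cover: chi(Sigma_g) = 2 * chi(N_4) = 2*(-2) = -4.
2 - 2g = -4, so g = (2 - (-4))/2 = 6/2 = 3

3


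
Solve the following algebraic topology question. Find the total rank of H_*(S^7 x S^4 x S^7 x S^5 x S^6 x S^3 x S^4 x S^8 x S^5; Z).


Total Betti number is multiplicative under products.
Each S^d (d>=1) has total Betti number 2.
There are 9 sphere factors.
Total = 2^9 = 512

512


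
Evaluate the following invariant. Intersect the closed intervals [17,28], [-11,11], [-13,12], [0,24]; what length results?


Intersection = [max(a_i), min(b_i)] = [17, 11].
Since 17 > 11, the intersection is empty.
Length = 0

0


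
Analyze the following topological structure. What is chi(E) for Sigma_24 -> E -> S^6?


chi(S^6) = 2 (n even), chi(Sigma_24) = 2 - 2*24 = -46.
chi(E) = 2 * (-46) = -92

-92


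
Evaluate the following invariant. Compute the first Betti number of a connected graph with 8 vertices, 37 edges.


For a connected graph: rank(pi_1) = b_1 = E - V + 1 = 1 - chi.
chi = V - E = 8 - 37 = -29.
rank = 1 - (-29) = 37 - 8 + 1 = 30

30


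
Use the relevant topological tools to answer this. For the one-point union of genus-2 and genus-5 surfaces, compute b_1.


For a wedge: H_1(A v B) = H_1(A) + H_1(B).
b_1(Sigma_2) = 4, b_1(Sigma_5) = 10.
b_1 = 4 + 10 = 14

14
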